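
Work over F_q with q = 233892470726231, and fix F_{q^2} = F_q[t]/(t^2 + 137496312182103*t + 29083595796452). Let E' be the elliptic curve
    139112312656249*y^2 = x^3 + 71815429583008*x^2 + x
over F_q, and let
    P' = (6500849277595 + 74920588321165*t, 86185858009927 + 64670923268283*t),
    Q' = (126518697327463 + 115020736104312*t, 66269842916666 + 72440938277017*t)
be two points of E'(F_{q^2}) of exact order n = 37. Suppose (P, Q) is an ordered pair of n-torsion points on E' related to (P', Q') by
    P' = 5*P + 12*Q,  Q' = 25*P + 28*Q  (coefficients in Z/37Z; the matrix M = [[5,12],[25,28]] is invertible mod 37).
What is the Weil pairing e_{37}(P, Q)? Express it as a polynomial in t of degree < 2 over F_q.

e_{37} is bilinear + alternating on E[37], so e_{37}(5*P + 12*Q, 25*P + 28*Q) = e_{37}(P,Q)^(5*28-12*25).
det M = 5*28 - 12*25 = -160 = 25 (mod 37); 25^{-1} = 3 (mod 37).
Set x_W=92142662068123*u+6937804877809, y_W=92142662068123*v; then E': y_W^2=x_W^3+135445049970301*x_W+18561909350180.
Miller loop for e_{37} over F_{233892470726231^2}: bits of 37 = 100101; 5 double steps + 2 add steps, l/v at each.
The quotient is 205476448667966 + 81206533781019*t.
Raise to 3: e(P,Q) = 83505865954646 + 126900258068136*t in mu_{37}.

83505865954646 + 126900258068136*t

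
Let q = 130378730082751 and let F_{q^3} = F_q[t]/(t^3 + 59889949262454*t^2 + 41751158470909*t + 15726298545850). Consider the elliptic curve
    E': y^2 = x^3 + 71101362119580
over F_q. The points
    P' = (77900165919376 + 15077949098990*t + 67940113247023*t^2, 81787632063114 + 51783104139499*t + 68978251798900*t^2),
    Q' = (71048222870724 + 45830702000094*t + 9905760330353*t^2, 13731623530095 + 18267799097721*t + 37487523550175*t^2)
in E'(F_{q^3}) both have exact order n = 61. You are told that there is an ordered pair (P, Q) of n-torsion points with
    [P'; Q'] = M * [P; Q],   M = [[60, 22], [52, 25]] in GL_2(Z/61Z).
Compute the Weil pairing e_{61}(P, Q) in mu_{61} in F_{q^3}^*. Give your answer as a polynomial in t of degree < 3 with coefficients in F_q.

77605506963133 + 9258828509064*t + 48261151833726*t^2

The 61-Weil pairing on E[61] over F_{130378730082751} is alternating-bilinear: e_{61}(P',Q') = e_{61}(P,Q)^det(M).
Hence e(P,Q) = e(P',Q')^{6} where 6 = 51^{-1} mod 61.
6-bit Miller (111101) on E'/F_{130378730082751} with a'=0, b'=71101362119580: accumulate tangent/chord ratios at Q'+S and P'+S'.
e_{61}(P',Q') = 84989663966473 + 46644640406304*t + 57025379703158*t^2.
Hence e(P,Q) = 77605506963133 + 9258828509064*t + 48261151833726*t^2 in F_{130378730082751^3}^*.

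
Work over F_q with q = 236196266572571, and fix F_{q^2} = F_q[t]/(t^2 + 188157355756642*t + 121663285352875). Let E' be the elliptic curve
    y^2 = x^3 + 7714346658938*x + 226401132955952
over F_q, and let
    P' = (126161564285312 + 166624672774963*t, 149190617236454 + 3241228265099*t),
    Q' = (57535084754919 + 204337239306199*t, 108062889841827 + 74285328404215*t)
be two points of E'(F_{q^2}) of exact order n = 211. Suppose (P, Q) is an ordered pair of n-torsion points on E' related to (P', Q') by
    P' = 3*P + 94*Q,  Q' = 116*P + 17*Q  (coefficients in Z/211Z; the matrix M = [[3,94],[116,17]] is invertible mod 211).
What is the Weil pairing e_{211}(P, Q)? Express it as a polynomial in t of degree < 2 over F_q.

Under M = [[3,94],[116,17]] in GL_2(Z/211), e_{211}(P',Q') = e_{211}(P,Q)^(3*17-94*116 mod 211).
Inverting 119 mod 211: 172. Thus e_{211}(P,Q) = e(P',Q')^{172}.
Double-and-add over 11010011: 8-1 doublings, 5-1 additions; each step l_{T,T}/v_{2T} or l_{T,P'}/v at Q'+S for random S.
e_{211}(P',Q') = 105310774943579 + 62019779093098*t.
Finally e_{211}(P,Q) = 193719048861417 + 166949940129419*t.

193719048861417 + 166949940129419*t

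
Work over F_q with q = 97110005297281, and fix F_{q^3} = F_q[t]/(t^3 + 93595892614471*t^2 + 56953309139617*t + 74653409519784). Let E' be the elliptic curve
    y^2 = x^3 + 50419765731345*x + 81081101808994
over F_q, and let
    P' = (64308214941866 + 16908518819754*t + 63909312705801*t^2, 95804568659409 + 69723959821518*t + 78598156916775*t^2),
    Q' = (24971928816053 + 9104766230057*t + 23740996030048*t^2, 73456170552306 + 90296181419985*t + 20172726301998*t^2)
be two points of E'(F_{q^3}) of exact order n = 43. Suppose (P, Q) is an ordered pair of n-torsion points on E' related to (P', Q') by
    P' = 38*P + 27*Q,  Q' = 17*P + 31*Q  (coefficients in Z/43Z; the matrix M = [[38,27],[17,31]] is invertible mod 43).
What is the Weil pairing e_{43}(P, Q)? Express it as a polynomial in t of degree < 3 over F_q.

e_{43} is bilinear + alternating on E[43], so e_{43}(38*P + 27*Q, 17*P + 31*Q) = e_{43}(P,Q)^(38*31-27*17).
38*31 - 27*17 = 719; reduced mod 43: det = 31, inverse 25.
Miller loop for e_{43} over F_{97110005297281^3}: bits of 43 = 101011; 5 double steps + 3 add steps, l/v at each.
So e_{43}(P',Q') = 42183807904569 + 57623554998209*t + 35541210267465*t^2.
(42183807904569 + 57623554998209*t + 35541210267465*t^2)^{25} mod (97110005297281,f) = 35861216396126 + 82124975524543*t + 96423667765158*t^2.

35861216396126 + 82124975524543*t + 96423667765158*t^2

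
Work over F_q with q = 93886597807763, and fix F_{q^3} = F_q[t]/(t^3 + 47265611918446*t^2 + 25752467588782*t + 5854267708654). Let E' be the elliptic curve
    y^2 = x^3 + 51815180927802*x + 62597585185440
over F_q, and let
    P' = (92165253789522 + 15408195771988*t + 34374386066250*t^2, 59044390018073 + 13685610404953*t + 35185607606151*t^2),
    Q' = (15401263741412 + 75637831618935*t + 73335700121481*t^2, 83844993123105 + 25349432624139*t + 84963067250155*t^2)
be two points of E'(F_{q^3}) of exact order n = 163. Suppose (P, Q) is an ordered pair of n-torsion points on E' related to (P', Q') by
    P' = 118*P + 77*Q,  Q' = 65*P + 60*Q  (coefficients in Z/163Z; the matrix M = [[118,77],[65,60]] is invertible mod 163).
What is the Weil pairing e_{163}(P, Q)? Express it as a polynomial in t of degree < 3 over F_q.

Since e_{163}(P,P)=e_{163}(Q,Q)=1 and e_{163}(Q,P)=e_{163}(P,Q)^{-1}, expanding e_{163}(118*P + 77*Q,65*P + 60*Q) leaves e(P,Q)^det(M).
Inverting 119 mod 163: 100. Thus e_{163}(P,Q) = e(P',Q')^{100}.
8-bit Miller (10100011) on E'/F_{93886597807763} with a'=51815180927802, b'=62597585185440: accumulate tangent/chord ratios at Q'+S and P'+S'.
Miller gives e_{163}(P',Q') = 49350798920655 + 55637650922120*t + 737587606808*t^2 in F_{93886597807763^3}.
Hence e(P,Q) = 70383910757675 + 68066816102571*t + 17199600294408*t^2 in F_{93886597807763^3}^*.

70383910757675 + 68066816102571*t + 17199600294408*t^2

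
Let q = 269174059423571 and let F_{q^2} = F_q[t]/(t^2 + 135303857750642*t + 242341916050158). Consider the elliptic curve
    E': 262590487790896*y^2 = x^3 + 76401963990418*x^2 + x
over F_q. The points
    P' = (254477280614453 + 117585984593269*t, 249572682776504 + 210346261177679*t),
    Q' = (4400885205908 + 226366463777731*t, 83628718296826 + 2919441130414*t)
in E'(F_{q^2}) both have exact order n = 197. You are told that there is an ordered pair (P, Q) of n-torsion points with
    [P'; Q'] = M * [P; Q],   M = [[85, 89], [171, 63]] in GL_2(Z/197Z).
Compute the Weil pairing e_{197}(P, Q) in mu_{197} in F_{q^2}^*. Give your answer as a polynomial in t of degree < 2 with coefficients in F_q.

Alternating bilinearity on E[197] (values in mu_{197} in F_{269174059423571^2}) gives e(P',Q') = e(P,Q)^det(M).
So e_{197}(P,Q) = e_{197}(P',Q')^{14}, since 183*14 = 1 mod 197.
Montgomery->Weierstrass: x_W = 110733998049427*x+70280910613199, y_W=110733998049427*y on F_{269174059423571}; lands on y^2=x^3+76579610058491*x+229880959222971.
Run Miller on y^2=x^3+76579610058491*x+229880959222971 over F_{269174059423571}: ladder 11000101 (8 bits); e = f_P(D_Q)/f_Q(D_P).
Miller gives e_{197}(P',Q') = 78241069765255 + 192497760415268*t in F_{269174059423571^2}.
(78241069765255 + 192497760415268*t)^{14} mod (269174059423571,f) = 185253855290671 + 135260682350877*t.

185253855290671 + 135260682350877*t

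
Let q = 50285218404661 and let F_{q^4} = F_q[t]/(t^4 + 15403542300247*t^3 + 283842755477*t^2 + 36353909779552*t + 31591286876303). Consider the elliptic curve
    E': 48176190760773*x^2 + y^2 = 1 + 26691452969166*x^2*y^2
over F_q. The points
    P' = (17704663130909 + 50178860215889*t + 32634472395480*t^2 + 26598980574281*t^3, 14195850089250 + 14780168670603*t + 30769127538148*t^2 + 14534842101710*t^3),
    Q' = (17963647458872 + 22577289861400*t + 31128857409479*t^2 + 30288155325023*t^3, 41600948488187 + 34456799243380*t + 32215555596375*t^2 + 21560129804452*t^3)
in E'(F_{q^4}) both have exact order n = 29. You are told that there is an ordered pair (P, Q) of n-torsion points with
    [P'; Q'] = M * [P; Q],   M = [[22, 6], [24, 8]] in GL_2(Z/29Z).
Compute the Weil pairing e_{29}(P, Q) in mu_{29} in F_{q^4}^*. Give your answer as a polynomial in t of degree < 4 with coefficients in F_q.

Alternating bilinearity on E[29] (values in mu_{29} in F_{50285218404661^4}) gives e(P',Q') = e(P,Q)^det(M).
22*8 - 6*24 = 32; reduced mod 29: det = 3, inverse 10.
Map (x,y)_Ed via u=(1+y)/(1-y), v=(1+y)/((1-y)x) to Montgomery A=47934502395790,B=47744966906159; then to (a',b')=(39506026897823,36437124589014).
Miller loop for e_{29} over F_{50285218404661^4}: bits of 29 = 11101; 4 double steps + 3 add steps, l/v at each.
So e_{29}(P',Q') = 12607925220944 + 6324431520572*t + 46934107148953*t^2 + 22302666990948*t^3.
e_{29}(P,Q) = (12607925220944 + 6324431520572*t + 46934107148953*t^2 + 22302666990948*t^3)^{10} = 38417907937765 + 13167893276913*t + 14512894106424*t^2 + 40635988494633*t^3.

38417907937765 + 13167893276913*t + 14512894106424*t^2 + 40635988494633*t^3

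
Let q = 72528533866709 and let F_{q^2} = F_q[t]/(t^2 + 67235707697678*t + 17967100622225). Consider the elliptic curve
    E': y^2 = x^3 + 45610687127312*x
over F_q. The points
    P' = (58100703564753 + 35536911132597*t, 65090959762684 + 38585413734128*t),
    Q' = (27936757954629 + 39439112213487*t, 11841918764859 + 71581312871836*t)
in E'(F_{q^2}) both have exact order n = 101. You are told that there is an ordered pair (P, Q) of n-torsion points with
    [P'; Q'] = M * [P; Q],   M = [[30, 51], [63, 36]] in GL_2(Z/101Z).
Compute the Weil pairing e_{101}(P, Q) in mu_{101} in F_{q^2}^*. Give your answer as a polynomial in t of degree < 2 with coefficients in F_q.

33728667126424 + 9659216314439*t

e_{101}(aP+bQ,cP+dQ) = e_{101}(P,Q)^(ad-bc); with (a,b,c,d)=(30,51,63,36) this gives the det-101 law.
So e_{101}(P,Q) = e_{101}(P',Q')^{42}, since 89*42 = 1 mod 101.
Build f_{101,P'} and f_{101,Q'} via the 7-bit ladder of 101=1100101_2; evaluate at shifted divisors; quotient in F_{72528533866709^2}.
So e_{101}(P',Q') = 29576433432140 + 18691105978229*t.
e_{101}(P,Q) = (29576433432140 + 18691105978229*t)^{42} = 33728667126424 + 9659216314439*t.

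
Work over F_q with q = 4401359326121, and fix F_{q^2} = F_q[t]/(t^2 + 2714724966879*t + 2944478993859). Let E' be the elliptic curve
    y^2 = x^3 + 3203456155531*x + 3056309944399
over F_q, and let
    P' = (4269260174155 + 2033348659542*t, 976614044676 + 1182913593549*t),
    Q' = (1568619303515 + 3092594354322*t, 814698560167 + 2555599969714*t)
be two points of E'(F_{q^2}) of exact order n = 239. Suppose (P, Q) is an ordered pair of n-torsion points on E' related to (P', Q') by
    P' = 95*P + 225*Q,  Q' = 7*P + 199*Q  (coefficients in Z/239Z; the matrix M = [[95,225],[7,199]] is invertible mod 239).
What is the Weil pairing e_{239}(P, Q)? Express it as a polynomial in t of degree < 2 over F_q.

Under M = [[95,225],[7,199]] in GL_2(Z/239), e_{239}(P',Q') = e_{239}(P,Q)^(95*199-225*7 mod 239).
det M = 95*199 - 225*7 = 17330 = 122 (mod 239); 122^{-1} = 96 (mod 239).
Build f_{239,P'} and f_{239,Q'} via the 8-bit ladder of 239=11101111_2; evaluate at shifted divisors; quotient in F_{4401359326121^2}.
The quotient is 1031784143880 + 2743230438546*t.
Thus e_{239}(P,Q) = 3621779318283 + 19698355977*t.

3621779318283 + 19698355977*t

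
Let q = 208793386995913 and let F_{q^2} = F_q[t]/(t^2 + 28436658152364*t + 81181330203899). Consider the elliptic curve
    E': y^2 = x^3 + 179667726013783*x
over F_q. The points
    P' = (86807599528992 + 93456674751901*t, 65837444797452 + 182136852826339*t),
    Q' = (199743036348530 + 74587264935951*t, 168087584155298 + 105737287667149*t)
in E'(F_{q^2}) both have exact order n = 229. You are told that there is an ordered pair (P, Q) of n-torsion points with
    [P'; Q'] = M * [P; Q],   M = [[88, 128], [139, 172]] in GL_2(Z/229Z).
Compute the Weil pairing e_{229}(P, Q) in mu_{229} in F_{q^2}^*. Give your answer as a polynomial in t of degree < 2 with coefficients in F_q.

13447307991607 + 38110025227351*t

e_{229}(aP+bQ,cP+dQ) = e_{229}(P,Q)^(ad-bc); with (a,b,c,d)=(88,128,139,172) this gives the det-229 law.
88*172 - 128*139 = -2656; reduced mod 229: det = 92, inverse 117.
Miller loop for e_{229} over F_{208793386995913^2}: bits of 229 = 11100101; 7 double steps + 4 add steps, l/v at each.
e_{229}(P',Q') = 110842113777604 + 61630050546179*t.
Finally e_{229}(P,Q) = 13447307991607 + 38110025227351*t.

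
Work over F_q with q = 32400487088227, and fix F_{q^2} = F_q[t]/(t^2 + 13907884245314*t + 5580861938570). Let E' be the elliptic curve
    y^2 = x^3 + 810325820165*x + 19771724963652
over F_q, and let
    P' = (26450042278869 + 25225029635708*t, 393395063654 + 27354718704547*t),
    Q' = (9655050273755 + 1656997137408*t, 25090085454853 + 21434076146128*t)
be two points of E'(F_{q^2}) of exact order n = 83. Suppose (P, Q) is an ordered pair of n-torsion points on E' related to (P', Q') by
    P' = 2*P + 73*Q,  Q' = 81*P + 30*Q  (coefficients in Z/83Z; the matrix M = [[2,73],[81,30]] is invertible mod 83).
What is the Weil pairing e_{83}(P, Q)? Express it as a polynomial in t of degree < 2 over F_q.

The 83-Weil pairing on E[83] over F_{32400487088227} is alternating-bilinear: e_{83}(P',Q') = e_{83}(P,Q)^det(M).
So e_{83}(P,Q) = e_{83}(P',Q')^{27}, since 40*27 = 1 mod 83.
Miller loop for e_{83} over F_{32400487088227^2}: bits of 83 = 1010011; 6 double steps + 3 add steps, l/v at each.
Result: e(P',Q') = 402641479605 + 6312731458380*t.
Thus e_{83}(P,Q) = 15074130480756 + 3387394756445*t.

15074130480756 + 3387394756445*t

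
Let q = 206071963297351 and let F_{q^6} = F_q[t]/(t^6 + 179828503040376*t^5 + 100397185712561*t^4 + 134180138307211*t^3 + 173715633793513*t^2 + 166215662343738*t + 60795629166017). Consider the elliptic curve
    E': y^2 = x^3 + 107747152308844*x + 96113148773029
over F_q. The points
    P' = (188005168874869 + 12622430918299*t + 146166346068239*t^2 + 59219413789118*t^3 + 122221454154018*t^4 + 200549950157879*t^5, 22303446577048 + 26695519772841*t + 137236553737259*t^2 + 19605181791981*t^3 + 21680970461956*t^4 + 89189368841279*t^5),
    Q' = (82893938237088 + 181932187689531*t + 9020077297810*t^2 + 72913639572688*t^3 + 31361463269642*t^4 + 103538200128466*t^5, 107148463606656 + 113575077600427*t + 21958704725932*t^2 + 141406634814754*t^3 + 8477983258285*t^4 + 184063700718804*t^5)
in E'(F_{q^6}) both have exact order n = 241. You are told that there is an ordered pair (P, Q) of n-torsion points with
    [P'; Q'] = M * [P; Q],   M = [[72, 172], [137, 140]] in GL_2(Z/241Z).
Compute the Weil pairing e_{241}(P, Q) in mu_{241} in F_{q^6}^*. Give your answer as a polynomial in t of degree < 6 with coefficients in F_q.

36019060376453 + 46845599932495*t + 196793420004145*t^2 + 204522034803943*t^3 + 26923111176821*t^4 + 114619151837771*t^5

e_{241} is bilinear + alternating on E[241], so e_{241}(72*P + 172*Q, 137*P + 140*Q) = e_{241}(P,Q)^(72*140-172*137).
Inverting 12 mod 241: 221. Thus e_{241}(P,Q) = e(P',Q')^{221}.
Double-and-add over 11110001: 8-1 doublings, 5-1 additions; each step l_{T,T}/v_{2T} or l_{T,P'}/v at Q'+S for random S.
Miller gives e_{241}(P',Q') = 69606362048391 + 159552308922519*t + 171427160237662*t^2 + 30287863090232*t^3 + 106550473636637*t^4 + 198116867232183*t^5 in F_{206071963297351^6}.
e_{241}(P,Q) = (69606362048391 + 159552308922519*t + 171427160237662*t^2 + 30287863090232*t^3 + 106550473636637*t^4 + 198116867232183*t^5)^{221} = 36019060376453 + 46845599932495*t + 196793420004145*t^2 + 204522034803943*t^3 + 26923111176821*t^4 + 114619151837771*t^5.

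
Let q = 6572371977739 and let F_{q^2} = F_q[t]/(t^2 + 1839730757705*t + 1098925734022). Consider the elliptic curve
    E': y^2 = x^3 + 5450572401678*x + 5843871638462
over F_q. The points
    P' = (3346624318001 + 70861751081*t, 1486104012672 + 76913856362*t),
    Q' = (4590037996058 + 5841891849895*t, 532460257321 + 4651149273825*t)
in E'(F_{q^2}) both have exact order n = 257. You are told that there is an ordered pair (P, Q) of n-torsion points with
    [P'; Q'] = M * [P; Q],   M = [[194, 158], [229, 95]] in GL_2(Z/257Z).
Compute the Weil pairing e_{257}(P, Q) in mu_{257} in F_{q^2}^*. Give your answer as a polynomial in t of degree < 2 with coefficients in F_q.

Alternating bilinearity on E[257] (values in mu_{257} in F_{6572371977739^2}) gives e(P',Q') = e(P,Q)^det(M).
194*95 - 158*229 = -17752; reduced mod 257: det = 238, inverse 27.
Double-and-add over 100000001: 9-1 doublings, 2-1 additions; each step l_{T,T}/v_{2T} or l_{T,P'}/v at Q'+S for random S.
The quotient is 2766178658831 + 4300455337756*t.
(2766178658831 + 4300455337756*t)^{27} mod (6572371977739,f) = 1458080423314 + 5031799924351*t.

1458080423314 + 5031799924351*t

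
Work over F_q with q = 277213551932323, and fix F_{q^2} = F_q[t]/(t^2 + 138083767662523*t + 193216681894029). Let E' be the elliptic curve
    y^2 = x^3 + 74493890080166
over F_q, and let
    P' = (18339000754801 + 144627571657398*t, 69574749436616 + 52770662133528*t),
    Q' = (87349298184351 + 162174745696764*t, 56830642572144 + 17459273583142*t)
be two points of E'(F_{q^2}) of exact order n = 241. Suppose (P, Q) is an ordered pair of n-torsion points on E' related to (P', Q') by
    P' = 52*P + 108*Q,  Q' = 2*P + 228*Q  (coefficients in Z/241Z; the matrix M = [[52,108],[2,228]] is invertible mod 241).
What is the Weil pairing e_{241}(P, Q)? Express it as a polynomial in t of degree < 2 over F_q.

76416908926765 + 259865680027983*t

e_{241}(aP+bQ,cP+dQ) = e_{241}(P,Q)^(ad-bc); with (a,b,c,d)=(52,108,2,228) this gives the det-241 law.
det(M) mod 241 = 72; its inverse in (Z/241)^* is 77 (check: 72*77 mod 241 = 1).
n = 241 = (11110001)_2 (8 bits, wt 5); accumulate f_{241,P'}(Q'+S)/f_{241,P'}(S) along the 7-step ladder.
f_P(D_Q)/f_Q(D_P) = 258971654611516 + 100683617478182*t.
(258971654611516 + 100683617478182*t)^{77} mod (277213551932323,f) = 76416908926765 + 259865680027983*t.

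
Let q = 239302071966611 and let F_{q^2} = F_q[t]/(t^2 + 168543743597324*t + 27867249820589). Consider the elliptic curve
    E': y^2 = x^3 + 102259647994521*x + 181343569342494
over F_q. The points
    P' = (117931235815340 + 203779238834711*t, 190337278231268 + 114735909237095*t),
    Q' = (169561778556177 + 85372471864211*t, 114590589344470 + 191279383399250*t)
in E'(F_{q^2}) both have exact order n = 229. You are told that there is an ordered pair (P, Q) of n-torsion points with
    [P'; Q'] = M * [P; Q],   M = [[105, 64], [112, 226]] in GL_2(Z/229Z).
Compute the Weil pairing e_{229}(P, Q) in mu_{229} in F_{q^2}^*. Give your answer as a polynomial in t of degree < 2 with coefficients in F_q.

193946278759268 + 16534602426860*t

e_{229} is bilinear + alternating on E[229], so e_{229}(105*P + 64*Q, 112*P + 226*Q) = e_{229}(P,Q)^(105*226-64*112).
So e_{229}(P,Q) = e_{229}(P',Q')^{65}, since 74*65 = 1 mod 229.
8-bit Miller (11100101) on E'/F_{239302071966611} with a'=102259647994521, b'=181343569342494: accumulate tangent/chord ratios at Q'+S and P'+S'.
Miller gives e_{229}(P',Q') = 202574165303589 + 193274853919755*t in F_{239302071966611^2}.
e_{229}(P,Q) = (202574165303589 + 193274853919755*t)^{65} = 193946278759268 + 16534602426860*t.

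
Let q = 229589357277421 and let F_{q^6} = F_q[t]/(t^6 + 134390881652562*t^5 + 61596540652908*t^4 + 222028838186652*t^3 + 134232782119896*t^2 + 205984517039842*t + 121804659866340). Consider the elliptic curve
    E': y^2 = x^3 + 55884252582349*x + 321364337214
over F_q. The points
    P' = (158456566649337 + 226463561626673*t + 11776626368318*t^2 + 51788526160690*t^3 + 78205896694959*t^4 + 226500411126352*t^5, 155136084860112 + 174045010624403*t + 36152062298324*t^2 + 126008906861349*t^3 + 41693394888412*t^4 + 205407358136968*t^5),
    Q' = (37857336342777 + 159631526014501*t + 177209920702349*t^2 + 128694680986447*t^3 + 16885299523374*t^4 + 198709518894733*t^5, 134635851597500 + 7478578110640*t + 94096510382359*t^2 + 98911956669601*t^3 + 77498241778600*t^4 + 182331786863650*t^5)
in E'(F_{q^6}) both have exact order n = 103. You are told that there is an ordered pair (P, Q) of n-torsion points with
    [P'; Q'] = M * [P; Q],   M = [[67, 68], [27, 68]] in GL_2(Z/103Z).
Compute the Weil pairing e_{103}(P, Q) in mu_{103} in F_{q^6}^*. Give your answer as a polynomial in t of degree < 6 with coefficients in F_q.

212122890503664 + 89276322966250*t + 224721382338262*t^2 + 10353782362402*t^3 + 135280984027702*t^4 + 31246040673170*t^5

e_{103} is bilinear + alternating on E[103], so e_{103}(67*P + 68*Q, 27*P + 68*Q) = e_{103}(P,Q)^(67*68-68*27).
det(M) mod 103 = 42; its inverse in (Z/103)^* is 27 (check: 42*27 mod 103 = 1).
Miller loop for e_{103} over F_{229589357277421^6}: bits of 103 = 1100111; 6 double steps + 4 add steps, l/v at each.
Result: e(P',Q') = 131499253781151 + 51315145516663*t + 74475946350457*t^2 + 55971690175585*t^3 + 55534663142645*t^4 + 95695597232385*t^5.
(131499253781151 + 51315145516663*t + 74475946350457*t^2 + 55971690175585*t^3 + 55534663142645*t^4 + 95695597232385*t^5)^{27} mod (229589357277421,f) = 212122890503664 + 89276322966250*t + 224721382338262*t^2 + 10353782362402*t^3 + 135280984027702*t^4 + 31246040673170*t^5.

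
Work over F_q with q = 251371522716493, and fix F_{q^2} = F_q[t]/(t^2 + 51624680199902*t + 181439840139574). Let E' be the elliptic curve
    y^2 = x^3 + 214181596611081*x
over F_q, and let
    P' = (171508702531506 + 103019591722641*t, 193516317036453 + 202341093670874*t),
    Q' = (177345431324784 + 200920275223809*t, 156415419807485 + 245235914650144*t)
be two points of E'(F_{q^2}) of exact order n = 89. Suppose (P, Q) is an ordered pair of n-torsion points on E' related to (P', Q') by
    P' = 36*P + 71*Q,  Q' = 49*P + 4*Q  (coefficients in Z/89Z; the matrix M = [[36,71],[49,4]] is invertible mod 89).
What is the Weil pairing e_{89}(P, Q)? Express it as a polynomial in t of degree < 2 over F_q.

Under M = [[36,71],[49,4]] in GL_2(Z/89), e_{89}(P',Q') = e_{89}(P,Q)^(36*4-71*49 mod 89).
36*4 - 71*49 = -3335; reduced mod 89: det = 47, inverse 36.
7-bit Miller (1011001) on E'/F_{251371522716493} with a'=214181596611081, b'=0: accumulate tangent/chord ratios at Q'+S and P'+S'.
Result: e(P',Q') = 249341086386890 + 140845603915009*t.
Raise to 36: e(P,Q) = 145270974597480 + 112144228197714*t in mu_{89}.

145270974597480 + 112144228197714*t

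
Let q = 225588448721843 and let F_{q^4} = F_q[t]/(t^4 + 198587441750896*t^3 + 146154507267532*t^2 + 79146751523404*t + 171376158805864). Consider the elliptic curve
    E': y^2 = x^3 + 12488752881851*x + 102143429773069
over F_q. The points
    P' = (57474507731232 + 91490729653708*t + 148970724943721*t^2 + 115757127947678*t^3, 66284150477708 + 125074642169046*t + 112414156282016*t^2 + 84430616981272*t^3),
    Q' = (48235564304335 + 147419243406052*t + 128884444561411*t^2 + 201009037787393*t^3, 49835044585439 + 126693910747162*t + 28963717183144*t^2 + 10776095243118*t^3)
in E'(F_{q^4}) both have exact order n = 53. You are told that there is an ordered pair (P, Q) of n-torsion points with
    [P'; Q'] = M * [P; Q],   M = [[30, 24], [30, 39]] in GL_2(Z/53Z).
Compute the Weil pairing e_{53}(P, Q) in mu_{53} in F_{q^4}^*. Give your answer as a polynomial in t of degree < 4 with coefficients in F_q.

Alternating bilinearity on E[53] (values in mu_{53} in F_{225588448721843^4}) gives e(P',Q') = e(P,Q)^det(M).
det M = 30*39 - 24*30 = 450 = 26 (mod 53); 26^{-1} = 51 (mod 53).
Double-and-add over 110101: 6-1 doublings, 4-1 additions; each step l_{T,T}/v_{2T} or l_{T,P'}/v at Q'+S for random S.
e_{53}(P',Q') = 156317983989160 + 65332201722111*t + 71713015850138*t^2 + 17599129839081*t^3.
Raise to 51: e(P,Q) = 178445985674524 + 146273400797746*t + 201698994903069*t^2 + 96199898124396*t^3 in mu_{53}.

178445985674524 + 146273400797746*t + 201698994903069*t^2 + 96199898124396*t^3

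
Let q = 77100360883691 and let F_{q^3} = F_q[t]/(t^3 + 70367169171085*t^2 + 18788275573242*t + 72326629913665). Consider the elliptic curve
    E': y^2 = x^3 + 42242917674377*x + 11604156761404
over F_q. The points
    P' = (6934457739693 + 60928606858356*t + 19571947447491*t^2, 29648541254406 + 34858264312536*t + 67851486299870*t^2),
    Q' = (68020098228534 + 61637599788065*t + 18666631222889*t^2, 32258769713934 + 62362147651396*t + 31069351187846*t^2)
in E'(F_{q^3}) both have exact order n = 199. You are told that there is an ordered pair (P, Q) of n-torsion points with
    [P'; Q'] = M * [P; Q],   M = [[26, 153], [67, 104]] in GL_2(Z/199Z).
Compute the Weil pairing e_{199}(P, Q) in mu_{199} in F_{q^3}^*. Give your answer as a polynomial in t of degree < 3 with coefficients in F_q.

53033238511796 + 51932365006088*t + 48140826004937*t^2

Under M = [[26,153],[67,104]] in GL_2(Z/199), e_{199}(P',Q') = e_{199}(P,Q)^(26*104-153*67 mod 199).
det M = 26*104 - 153*67 = -7547 = 15 (mod 199); 15^{-1} = 146 (mod 199).
Run Miller on y^2=x^3+42242917674377*x+11604156761404 over F_{77100360883691}: ladder 11000111 (8 bits); e = f_P(D_Q)/f_Q(D_P).
f_P(D_Q)/f_Q(D_P) = 22418502492371 + 38473650422107*t + 48545904088855*t^2.
(22418502492371 + 38473650422107*t + 48545904088855*t^2)^{146} mod (77100360883691,f) = 53033238511796 + 51932365006088*t + 48140826004937*t^2.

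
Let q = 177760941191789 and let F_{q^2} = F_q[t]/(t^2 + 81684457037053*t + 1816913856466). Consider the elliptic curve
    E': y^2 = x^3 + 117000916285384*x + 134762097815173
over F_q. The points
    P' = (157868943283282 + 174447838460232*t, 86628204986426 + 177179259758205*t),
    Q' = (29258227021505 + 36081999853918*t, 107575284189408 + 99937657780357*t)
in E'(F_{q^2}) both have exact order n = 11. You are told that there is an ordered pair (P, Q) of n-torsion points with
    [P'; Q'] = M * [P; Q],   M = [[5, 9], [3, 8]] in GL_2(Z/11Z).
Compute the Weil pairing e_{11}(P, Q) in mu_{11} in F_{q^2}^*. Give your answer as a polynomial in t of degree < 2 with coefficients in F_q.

66595147430361 + 157979594661922*t

The 11-Weil pairing on E[11] over F_{177760941191789} is alternating-bilinear: e_{11}(P',Q') = e_{11}(P,Q)^det(M).
det(M) mod 11 = 2; its inverse in (Z/11)^* is 6 (check: 2*6 mod 11 = 1).
Double-and-add over 1011: 4-1 doublings, 3-1 additions; each step l_{T,T}/v_{2T} or l_{T,P'}/v at Q'+S for random S.
So e_{11}(P',Q') = 115509207920713 + 50954915594556*t.
Raise to 6: e(P,Q) = 66595147430361 + 157979594661922*t in mu_{11}.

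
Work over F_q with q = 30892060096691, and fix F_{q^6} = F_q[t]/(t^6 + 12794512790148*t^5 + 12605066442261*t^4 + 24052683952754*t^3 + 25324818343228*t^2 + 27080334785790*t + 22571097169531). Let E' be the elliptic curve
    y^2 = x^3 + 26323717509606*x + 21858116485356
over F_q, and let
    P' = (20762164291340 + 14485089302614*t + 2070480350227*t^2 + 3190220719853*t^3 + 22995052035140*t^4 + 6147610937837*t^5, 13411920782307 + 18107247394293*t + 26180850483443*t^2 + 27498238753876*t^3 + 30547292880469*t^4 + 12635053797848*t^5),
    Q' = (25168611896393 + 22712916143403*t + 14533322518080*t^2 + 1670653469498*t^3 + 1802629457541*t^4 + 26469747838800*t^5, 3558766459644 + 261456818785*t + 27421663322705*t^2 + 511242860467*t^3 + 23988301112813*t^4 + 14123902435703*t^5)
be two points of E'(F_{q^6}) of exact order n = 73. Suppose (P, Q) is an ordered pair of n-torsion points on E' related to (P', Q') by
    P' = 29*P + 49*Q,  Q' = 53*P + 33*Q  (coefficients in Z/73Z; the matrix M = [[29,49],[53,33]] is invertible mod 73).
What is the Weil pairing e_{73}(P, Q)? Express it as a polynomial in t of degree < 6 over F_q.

Alternating bilinearity on E[73] (values in mu_{73} in F_{30892060096691^6}) gives e(P',Q') = e(P,Q)^det(M).
So e_{73}(P,Q) = e_{73}(P',Q')^{15}, since 39*15 = 1 mod 73.
Run Miller on y^2=x^3+26323717509606*x+21858116485356 over F_{30892060096691}: ladder 1001001 (7 bits); e = f_P(D_Q)/f_Q(D_P).
e_{73}(P',Q') = 27132077294289 + 9074541613123*t + 1569880181105*t^2 + 226625388033*t^3 + 10714771502568*t^4 + 18986458395984*t^5.
Hence e(P,Q) = 19152092729886 + 30762206487649*t + 12413141697118*t^2 + 29834912240286*t^3 + 30751864120904*t^4 + 21798826823015*t^5 in F_{30892060096691^6}^*.

19152092729886 + 30762206487649*t + 12413141697118*t^2 + 29834912240286*t^3 + 30751864120904*t^4 + 21798826823015*t^5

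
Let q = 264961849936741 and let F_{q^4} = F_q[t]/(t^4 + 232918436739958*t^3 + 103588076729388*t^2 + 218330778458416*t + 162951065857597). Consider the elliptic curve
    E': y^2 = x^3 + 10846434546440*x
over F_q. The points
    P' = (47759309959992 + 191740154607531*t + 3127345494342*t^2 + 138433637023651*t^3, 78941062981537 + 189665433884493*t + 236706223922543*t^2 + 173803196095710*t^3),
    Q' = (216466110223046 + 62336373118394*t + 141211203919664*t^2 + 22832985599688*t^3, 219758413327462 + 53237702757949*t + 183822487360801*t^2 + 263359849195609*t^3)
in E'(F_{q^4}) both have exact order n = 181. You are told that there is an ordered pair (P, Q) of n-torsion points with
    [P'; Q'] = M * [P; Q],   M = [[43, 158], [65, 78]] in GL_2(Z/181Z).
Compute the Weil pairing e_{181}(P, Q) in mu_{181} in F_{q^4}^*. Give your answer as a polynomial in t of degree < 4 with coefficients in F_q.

234876241641063 + 39047415145525*t + 170099909662069*t^2 + 66717240216928*t^3

e_{181} is bilinear + alternating on E[181], so e_{181}(43*P + 158*Q, 65*P + 78*Q) = e_{181}(P,Q)^(43*78-158*65).
det(M) mod 181 = 143; its inverse in (Z/181)^* is 100 (check: 143*100 mod 181 = 1).
8-bit Miller (10110101) on E'/F_{264961849936741} with a'=10846434546440, b'=0: accumulate tangent/chord ratios at Q'+S and P'+S'.
The quotient is 182879549683436 + 55818231242870*t + 204444302177719*t^2 + 261770907399750*t^3.
e_{181}(P,Q) = (182879549683436 + 55818231242870*t + 204444302177719*t^2 + 261770907399750*t^3)^{100} = 234876241641063 + 39047415145525*t + 170099909662069*t^2 + 66717240216928*t^3.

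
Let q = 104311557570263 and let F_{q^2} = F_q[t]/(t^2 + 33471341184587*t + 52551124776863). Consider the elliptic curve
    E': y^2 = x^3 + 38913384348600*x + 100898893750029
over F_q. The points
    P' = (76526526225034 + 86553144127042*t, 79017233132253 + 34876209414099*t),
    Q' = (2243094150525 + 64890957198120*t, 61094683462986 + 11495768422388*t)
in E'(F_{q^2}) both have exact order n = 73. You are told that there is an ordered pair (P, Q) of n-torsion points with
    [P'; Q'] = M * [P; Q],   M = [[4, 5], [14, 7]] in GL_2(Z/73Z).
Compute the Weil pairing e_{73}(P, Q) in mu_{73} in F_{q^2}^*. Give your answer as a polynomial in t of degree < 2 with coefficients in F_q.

11219075523803 + 88940797238428*t

e_{73} is bilinear + alternating on E[73], so e_{73}(4*P + 5*Q, 14*P + 7*Q) = e_{73}(P,Q)^(4*7-5*14).
So e_{73}(P,Q) = e_{73}(P',Q')^{33}, since 31*33 = 1 mod 73.
7-bit Miller (1001001) on E'/F_{104311557570263} with a'=38913384348600, b'=100898893750029: accumulate tangent/chord ratios at Q'+S and P'+S'.
The quotient is 13645312719195 + 51517709054297*t.
e_{73}(P,Q) = (13645312719195 + 51517709054297*t)^{33} = 11219075523803 + 88940797238428*t.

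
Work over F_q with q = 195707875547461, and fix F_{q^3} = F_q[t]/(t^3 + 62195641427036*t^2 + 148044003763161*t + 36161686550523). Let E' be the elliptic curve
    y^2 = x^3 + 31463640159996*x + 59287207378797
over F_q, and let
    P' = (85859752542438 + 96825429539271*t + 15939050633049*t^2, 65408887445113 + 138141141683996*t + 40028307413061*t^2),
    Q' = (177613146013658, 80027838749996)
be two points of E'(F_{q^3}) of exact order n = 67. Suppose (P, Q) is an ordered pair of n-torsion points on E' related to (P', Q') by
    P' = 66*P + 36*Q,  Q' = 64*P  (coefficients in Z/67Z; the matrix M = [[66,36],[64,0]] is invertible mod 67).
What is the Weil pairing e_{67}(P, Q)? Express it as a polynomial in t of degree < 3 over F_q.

e_{67}(aP+bQ,cP+dQ) = e_{67}(P,Q)^(ad-bc); with (a,b,c,d)=(66,36,64,0) this gives the det-67 law.
det(M) mod 67 = 41; its inverse in (Z/67)^* is 18 (check: 41*18 mod 67 = 1).
7-bit Miller (1000011) on E'/F_{195707875547461} with a'=31463640159996, b'=59287207378797: accumulate tangent/chord ratios at Q'+S and P'+S'.
Result: e(P',Q') = 155598682892131 + 96285028504905*t + 139283176813893*t^2.
(155598682892131 + 96285028504905*t + 139283176813893*t^2)^{18} mod (195707875547461,f) = 33556306896220 + 53125621331389*t + 134989597817638*t^2.

33556306896220 + 53125621331389*t + 134989597817638*t^2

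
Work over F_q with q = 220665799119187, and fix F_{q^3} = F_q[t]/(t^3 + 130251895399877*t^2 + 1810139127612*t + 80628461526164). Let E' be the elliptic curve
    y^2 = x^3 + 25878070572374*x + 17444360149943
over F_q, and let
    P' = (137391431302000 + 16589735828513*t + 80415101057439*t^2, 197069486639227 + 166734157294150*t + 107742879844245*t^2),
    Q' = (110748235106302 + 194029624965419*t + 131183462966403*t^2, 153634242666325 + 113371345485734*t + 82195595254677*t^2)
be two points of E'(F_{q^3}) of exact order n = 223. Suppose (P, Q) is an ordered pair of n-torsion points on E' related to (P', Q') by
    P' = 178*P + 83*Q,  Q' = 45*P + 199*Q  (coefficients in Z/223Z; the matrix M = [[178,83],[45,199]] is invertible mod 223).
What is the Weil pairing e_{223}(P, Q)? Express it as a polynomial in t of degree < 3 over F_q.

60806337662217 + 134017790553483*t + 12093203246231*t^2

The 223-Weil pairing on E[223] over F_{220665799119187} is alternating-bilinear: e_{223}(P',Q') = e_{223}(P,Q)^det(M).
Inverting 21 mod 223: 85. Thus e_{223}(P,Q) = e(P',Q')^{85}.
Double-and-add over 11011111: 8-1 doublings, 7-1 additions; each step l_{T,T}/v_{2T} or l_{T,P'}/v at Q'+S for random S.
e_{223}(P',Q') = 30653623254614 + 171462094864578*t + 201710111703324*t^2.
Hence e(P,Q) = 60806337662217 + 134017790553483*t + 12093203246231*t^2 in F_{220665799119187^3}^*.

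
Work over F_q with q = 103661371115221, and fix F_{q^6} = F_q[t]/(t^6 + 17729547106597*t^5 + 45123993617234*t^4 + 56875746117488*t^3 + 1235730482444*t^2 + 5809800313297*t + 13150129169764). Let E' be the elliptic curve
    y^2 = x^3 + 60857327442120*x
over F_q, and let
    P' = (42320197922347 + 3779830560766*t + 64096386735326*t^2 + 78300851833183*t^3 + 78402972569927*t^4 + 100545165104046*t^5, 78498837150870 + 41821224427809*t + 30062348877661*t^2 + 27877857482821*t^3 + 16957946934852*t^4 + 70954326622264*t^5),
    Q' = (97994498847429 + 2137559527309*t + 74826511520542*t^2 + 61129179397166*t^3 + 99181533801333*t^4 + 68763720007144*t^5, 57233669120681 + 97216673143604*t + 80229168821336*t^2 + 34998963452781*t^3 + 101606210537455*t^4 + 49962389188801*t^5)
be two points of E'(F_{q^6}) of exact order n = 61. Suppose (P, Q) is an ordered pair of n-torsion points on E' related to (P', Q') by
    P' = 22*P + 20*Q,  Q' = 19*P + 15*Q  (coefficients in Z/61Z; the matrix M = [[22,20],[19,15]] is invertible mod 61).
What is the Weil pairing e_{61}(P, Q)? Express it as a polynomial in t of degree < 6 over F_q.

60788357160435 + 479427457745*t + 1552327305064*t^2 + 61919322910638*t^3 + 60065704093329*t^4 + 6354379730503*t^5

Under M = [[22,20],[19,15]] in GL_2(Z/61), e_{61}(P',Q') = e_{61}(P,Q)^(22*15-20*19 mod 61).
det(M) mod 61 = 11; its inverse in (Z/61)^* is 50 (check: 11*50 mod 61 = 1).
Build f_{61,P'} and f_{61,Q'} via the 6-bit ladder of 61=111101_2; evaluate at shifted divisors; quotient in F_{103661371115221^6}.
The quotient is 89124638767251 + 100124571400445*t + 19876835205977*t^2 + 60220254739844*t^3 + 85231437450558*t^4 + 36515788946113*t^5.
Finally e_{61}(P,Q) = 60788357160435 + 479427457745*t + 1552327305064*t^2 + 61919322910638*t^3 + 60065704093329*t^4 + 6354379730503*t^5.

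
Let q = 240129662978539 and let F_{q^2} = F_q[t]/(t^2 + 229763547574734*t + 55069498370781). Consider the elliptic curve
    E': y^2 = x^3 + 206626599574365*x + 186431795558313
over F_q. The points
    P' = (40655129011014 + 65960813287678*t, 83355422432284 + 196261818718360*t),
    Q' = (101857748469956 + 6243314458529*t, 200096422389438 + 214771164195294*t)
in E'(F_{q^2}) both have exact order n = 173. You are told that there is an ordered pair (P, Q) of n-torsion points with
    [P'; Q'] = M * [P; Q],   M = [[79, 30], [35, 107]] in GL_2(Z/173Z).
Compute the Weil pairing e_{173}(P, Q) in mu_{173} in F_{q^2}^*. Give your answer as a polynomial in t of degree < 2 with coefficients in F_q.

93081825494116 + 215271034608720*t

e_{173}(aP+bQ,cP+dQ) = e_{173}(P,Q)^(ad-bc); with (a,b,c,d)=(79,30,35,107) this gives the det-173 law.
Inverting 137 mod 173: 24. Thus e_{173}(P,Q) = e(P',Q')^{24}.
Miller loop for e_{173} over F_{240129662978539^2}: bits of 173 = 10101101; 7 double steps + 4 add steps, l/v at each.
f_P(D_Q)/f_Q(D_P) = 212613031108075 + 233126520016280*t.
e_{173}(P,Q) = (212613031108075 + 233126520016280*t)^{24} = 93081825494116 + 215271034608720*t.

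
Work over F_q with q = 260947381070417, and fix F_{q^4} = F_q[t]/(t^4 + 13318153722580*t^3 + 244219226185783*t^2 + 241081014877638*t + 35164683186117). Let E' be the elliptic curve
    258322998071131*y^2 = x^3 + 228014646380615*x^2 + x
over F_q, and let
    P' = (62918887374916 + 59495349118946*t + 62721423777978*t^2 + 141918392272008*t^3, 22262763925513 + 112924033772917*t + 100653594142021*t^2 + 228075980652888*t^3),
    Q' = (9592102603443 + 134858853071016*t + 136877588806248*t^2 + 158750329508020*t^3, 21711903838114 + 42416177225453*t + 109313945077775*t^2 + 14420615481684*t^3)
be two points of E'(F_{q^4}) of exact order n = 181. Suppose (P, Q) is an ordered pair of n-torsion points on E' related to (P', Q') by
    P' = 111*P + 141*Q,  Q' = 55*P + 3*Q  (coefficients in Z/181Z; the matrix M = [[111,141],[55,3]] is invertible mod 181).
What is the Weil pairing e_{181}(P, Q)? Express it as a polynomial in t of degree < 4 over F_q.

Since e_{181}(P,P)=e_{181}(Q,Q)=1 and e_{181}(Q,P)=e_{181}(P,Q)^{-1}, expanding e_{181}(111*P + 141*Q,55*P + 3*Q) leaves e(P,Q)^det(M).
Inverting 180 mod 181: 180. Thus e_{181}(P,Q) = e(P',Q')^{180}.
Undo Montgomery via alpha=232842725177870, beta=102851299917608: (a',b')=(130983511719613,0) over F_{260947381070417}.
Miller loop for e_{181} over F_{260947381070417^4}: bits of 181 = 10110101; 7 double steps + 4 add steps, l/v at each.
f_P(D_Q)/f_Q(D_P) = 50255856785090 + 146391273096983*t + 73330669302215*t^2 + 99757461455781*t^3.
e_{181}(P,Q) = (50255856785090 + 146391273096983*t + 73330669302215*t^2 + 99757461455781*t^3)^{180} = 76375768432897 + 98653284991068*t + 18042169847399*t^2 + 224012020335345*t^3.

76375768432897 + 98653284991068*t + 18042169847399*t^2 + 224012020335345*t^3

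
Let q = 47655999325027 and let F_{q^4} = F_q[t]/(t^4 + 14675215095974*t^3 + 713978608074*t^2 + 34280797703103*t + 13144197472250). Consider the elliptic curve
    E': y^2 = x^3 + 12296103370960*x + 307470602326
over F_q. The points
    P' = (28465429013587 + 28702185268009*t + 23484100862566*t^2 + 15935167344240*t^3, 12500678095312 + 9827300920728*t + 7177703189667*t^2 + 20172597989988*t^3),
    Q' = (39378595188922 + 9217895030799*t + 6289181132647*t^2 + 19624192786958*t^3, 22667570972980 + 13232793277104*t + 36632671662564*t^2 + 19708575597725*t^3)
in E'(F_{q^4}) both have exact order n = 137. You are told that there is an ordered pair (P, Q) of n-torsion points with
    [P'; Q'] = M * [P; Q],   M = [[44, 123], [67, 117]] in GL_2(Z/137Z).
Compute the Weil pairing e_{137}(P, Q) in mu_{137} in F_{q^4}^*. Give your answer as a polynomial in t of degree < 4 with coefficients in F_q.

e_{137}(aP+bQ,cP+dQ) = e_{137}(P,Q)^(ad-bc); with (a,b,c,d)=(44,123,67,117) this gives the det-137 law.
Hence e(P,Q) = e(P',Q')^{26} where 26 = 58^{-1} mod 137.
Miller loop for e_{137} over F_{47655999325027^4}: bits of 137 = 10001001; 7 double steps + 2 add steps, l/v at each.
e_{137}(P',Q') = 32174977461981 + 20745423817560*t + 21058112004182*t^2 + 24502722460307*t^3.
Thus e_{137}(P,Q) = 47646474148498 + 9849152886074*t + 34271631016232*t^2 + 8953389118421*t^3.

47646474148498 + 9849152886074*t + 34271631016232*t^2 + 8953389118421*t^3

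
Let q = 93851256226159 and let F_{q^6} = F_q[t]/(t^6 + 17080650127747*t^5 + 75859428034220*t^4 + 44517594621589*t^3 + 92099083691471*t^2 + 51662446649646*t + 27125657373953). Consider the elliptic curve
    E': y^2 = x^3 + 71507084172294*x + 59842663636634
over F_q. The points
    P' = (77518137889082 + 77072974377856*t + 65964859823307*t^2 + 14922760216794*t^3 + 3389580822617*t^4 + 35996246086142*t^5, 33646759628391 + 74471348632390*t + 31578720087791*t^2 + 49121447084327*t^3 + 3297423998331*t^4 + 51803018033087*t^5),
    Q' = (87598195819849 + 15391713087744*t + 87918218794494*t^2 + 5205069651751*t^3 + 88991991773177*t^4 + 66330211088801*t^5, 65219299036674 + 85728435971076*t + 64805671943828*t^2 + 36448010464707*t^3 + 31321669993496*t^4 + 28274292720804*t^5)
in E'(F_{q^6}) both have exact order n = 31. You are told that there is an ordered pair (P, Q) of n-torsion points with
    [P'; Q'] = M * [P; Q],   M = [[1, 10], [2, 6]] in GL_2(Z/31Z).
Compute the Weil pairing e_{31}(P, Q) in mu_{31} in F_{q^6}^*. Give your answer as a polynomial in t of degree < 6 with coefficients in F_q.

Alternating bilinearity on E[31] (values in mu_{31} in F_{93851256226159^6}) gives e(P',Q') = e(P,Q)^det(M).
det(M) mod 31 = 17; its inverse in (Z/31)^* is 11 (check: 17*11 mod 31 = 1).
5-bit Miller (11111) on E'/F_{93851256226159} with a'=71507084172294, b'=59842663636634: accumulate tangent/chord ratios at Q'+S and P'+S'.
The quotient is 31401549151388 + 66917847299929*t + 2691530788146*t^2 + 60822472500799*t^3 + 987303075337*t^4 + 25938392506607*t^5.
Finally e_{31}(P,Q) = 76579829524845 + 57961469342662*t + 80656502946844*t^2 + 53113013057800*t^3 + 6558872560232*t^4 + 21995068517912*t^5.

76579829524845 + 57961469342662*t + 80656502946844*t^2 + 53113013057800*t^3 + 6558872560232*t^4 + 21995068517912*t^5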